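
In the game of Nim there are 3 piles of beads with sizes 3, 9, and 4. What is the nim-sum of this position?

Bitwise XOR of the heap sizes:
  0011  (3)
  1001  (9)
  0100  (4)
  ----
  1110  (14)

14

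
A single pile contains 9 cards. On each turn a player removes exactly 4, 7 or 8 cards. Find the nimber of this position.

2

Grundy values for subtraction set {4, 7, 8}:
k:     0  1  2  3  4  5  6  7  8  9
g(k):  0  0  0  0  1  1  1  1  2  2
So g(9) = 2.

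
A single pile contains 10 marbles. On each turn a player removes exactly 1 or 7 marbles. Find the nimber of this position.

Build the Grundy sequence with g(k) = mex{g(k−s) : s ∈ {1, 7}, s ≤ k}:
k:     0  1  2  3  4  5  6  7  8  9 10
g(k):  0  1  0  1  0  1  0  1  0  1  0
So g(10) = 0.

0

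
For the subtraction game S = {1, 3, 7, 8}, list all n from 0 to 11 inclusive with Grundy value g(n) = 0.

Compute g(0), g(1), … for moves {1, 3, 7, 8}:
g(0) = mex{} = 0
g(1) = mex{0} = 1
g(2) = mex{1} = 0
g(3) = mex{0} = 1
g(4) = mex{1} = 0
g(5) = mex{0} = 1
g(6) = mex{1} = 0
g(7) = mex{0} = 1
g(8) = mex{0,1} = 2
g(9) = mex{0,1,2} = 3
g(10) = mex{0,1,3} = 2
g(11) = mex{0,1,2} = 3
The P-positions (g = 0) in 0..11 are 0, 2, 4, 6.

0, 2, 4, 6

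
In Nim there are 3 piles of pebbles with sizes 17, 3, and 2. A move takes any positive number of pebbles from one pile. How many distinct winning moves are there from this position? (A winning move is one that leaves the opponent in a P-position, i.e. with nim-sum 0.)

1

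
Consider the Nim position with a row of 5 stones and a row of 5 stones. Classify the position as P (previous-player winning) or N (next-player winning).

P-position

Compute the nim-sum pairwise:
5 ^ 5 = 0
The nim-sum is 0, so this is a P-position: the player to move is in a losing position under optimal play.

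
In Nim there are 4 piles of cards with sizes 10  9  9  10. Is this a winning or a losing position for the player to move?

Losing position

Nim-sum: 10 XOR 9 XOR 9 XOR 10 = 0.
The nim-sum is 0, so this is a P-position: the player to move is in a losing position under optimal play.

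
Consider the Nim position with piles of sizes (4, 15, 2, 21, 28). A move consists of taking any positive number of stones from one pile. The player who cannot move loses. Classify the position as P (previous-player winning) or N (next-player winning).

Nim-sum: 4 ⊕ 15 ⊕ 2 ⊕ 21 ⊕ 28 = 0.
The nim-sum is 0, so this is a P-position: the player to move is in a losing position under optimal play.

P-position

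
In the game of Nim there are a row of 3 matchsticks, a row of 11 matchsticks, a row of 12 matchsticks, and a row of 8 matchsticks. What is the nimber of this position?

Compute the nim-sum pairwise:
3 ⊕ 11 = 8
8 ⊕ 12 = 4
4 ⊕ 8 = 12

12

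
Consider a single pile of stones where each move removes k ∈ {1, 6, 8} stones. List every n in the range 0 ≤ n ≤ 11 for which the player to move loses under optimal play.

0, 2, 4, 7, 9, 11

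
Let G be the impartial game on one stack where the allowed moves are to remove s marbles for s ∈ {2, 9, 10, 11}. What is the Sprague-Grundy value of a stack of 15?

Grundy values for subtraction set {2, 9, 10, 11}:
k:     0  1  2  3  4  5  6  7  8  9 10 11 12 13 14 15
g(k):  0  0  1  1  0  0  1  1  0  2  1  3  2  2  3  3
So g(15) = 3.

3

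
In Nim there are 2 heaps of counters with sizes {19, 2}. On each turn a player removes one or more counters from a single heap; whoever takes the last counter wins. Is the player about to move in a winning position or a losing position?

Winning position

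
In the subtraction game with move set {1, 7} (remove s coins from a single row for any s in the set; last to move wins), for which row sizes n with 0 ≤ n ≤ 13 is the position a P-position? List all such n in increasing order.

Compute g(0), g(1), … for moves {1, 7}:
k:     0  1  2  3  4  5  6  7  8  9 10 11 12 13
g(k):  0  1  0  1  0  1  0  1  0  1  0  1  0  1
The P-positions (g = 0) in 0..13 are 0, 2, 4, 6, 8, 10, 12.

0, 2, 4, 6, 8, 10, 12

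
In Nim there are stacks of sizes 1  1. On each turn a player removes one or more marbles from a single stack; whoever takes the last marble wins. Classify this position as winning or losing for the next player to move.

Compute the nim-sum pairwise:
1 XOR 1 = 0
The nim-sum is 0, so this is a P-position: the player to move is in a losing position under optimal play.

Losing position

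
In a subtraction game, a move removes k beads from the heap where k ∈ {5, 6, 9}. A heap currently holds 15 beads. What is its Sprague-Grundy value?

Build the Grundy sequence with g(k) = mex{g(k−s) : s ∈ {5, 6, 9}, s ≤ k}:
k:     0  1  2  3  4  5  6  7  8  9 10 11 12 13 14 15
g(k):  0  0  0  0  0  1  1  1  1  1  2  2  2  2  0  0
So g(15) = 0.

0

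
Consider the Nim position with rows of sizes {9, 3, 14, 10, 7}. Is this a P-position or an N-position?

In binary:
  1001  (9)
  0011  (3)
  1110  (14)
  1010  (10)
  0111  (7)
  ----
  1001  (9)
The nim-sum is 9 ≠ 0, so this is an N-position: the player to move can win.

N-position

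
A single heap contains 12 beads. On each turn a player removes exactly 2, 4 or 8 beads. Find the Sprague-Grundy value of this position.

Compute g(0), g(1), … for moves {2, 4, 8}:
g(0) = mex{} = 0
g(1) = mex{} = 0
g(2) = mex{0} = 1
g(3) = mex{0} = 1
g(4) = mex{0,1} = 2
g(5) = mex{0,1} = 2
g(6) = mex{1,2} = 0
g(7) = mex{1,2} = 0
g(8) = mex{0,2} = 1
g(9) = mex{0,2} = 1
g(10) = mex{0,1} = 2
g(11) = mex{0,1} = 2
g(12) = mex{1,2} = 0
So g(12) = 0.

0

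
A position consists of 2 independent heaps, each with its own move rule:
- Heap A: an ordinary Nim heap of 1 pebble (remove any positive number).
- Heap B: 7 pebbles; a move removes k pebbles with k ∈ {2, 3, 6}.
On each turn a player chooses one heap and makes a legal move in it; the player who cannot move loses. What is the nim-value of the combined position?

Heap A is a plain Nim heap of size 1, so its Grundy value is 1.
Build the Grundy sequence for heap B with g(k) = mex{g(k−s) : s ∈ {2, 3, 6}, s ≤ k}:
k:     0  1  2  3  4  5  6  7
g(k):  0  0  1  1  2  0  3  1
So g(7) = 1.
By the Sprague-Grundy theorem, the Grundy value of a sum of independent games is the XOR of the component values.
Combined value = 1 ⊕ 1 = 0.

0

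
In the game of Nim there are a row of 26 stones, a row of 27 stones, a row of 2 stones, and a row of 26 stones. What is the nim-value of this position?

Bitwise XOR of the heap sizes:
  11010  (26)
  11011  (27)
  00010  (2)
  11010  (26)
  -----
  11001  (25)

25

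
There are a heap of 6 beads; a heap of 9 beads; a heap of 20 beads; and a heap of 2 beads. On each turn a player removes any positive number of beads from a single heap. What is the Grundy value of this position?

In binary:
  00110  (6)
  01001  (9)
  10100  (20)
  00010  (2)
  -----
  11001  (25)

25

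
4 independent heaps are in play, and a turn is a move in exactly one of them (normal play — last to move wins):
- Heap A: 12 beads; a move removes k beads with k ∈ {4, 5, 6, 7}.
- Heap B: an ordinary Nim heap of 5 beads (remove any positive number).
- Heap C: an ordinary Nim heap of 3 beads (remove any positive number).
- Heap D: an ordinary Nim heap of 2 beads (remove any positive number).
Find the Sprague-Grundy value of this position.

Grundy values for heap A (subtraction set {4, 5, 6, 7}):
k:     0  1  2  3  4  5  6  7  8  9 10 11 12
g(k):  0  0  0  0  1  1  1  1  2  2  2  0  0
So g(12) = 0.
Heap B is a plain Nim heap of size 5, so its Grundy value is 5.
Heap C is a plain Nim heap of size 3, so its Grundy value is 3.
Heap D is a plain Nim heap of size 2, so its Grundy value is 2.
The value of a disjunctive sum is the nim-sum of the parts.
Combined value = 0 XOR 5 XOR 3 XOR 2 = 4.

4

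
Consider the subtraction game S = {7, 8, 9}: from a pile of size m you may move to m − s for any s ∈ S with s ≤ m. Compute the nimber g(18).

0

Compute g(0), g(1), … for moves {7, 8, 9}:
k:     0  1  2  3  4  5  6  7  8  9 10 11 12 13 14 15 16 17 18
g(k):  0  0  0  0  0  0  0  1  1  1  1  1  1  1  2  2  0  0  0
So g(18) = 0.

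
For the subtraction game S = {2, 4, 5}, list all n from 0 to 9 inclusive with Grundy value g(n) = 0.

Build the Grundy sequence with g(k) = mex{g(k−s) : s ∈ {2, 4, 5}, s ≤ k}:
k:     0  1  2  3  4  5  6  7  8  9
g(k):  0  0  1  1  2  2  3  0  0  1
The P-positions (g = 0) in 0..9 are 0, 1, 7, 8.

0, 1, 7, 8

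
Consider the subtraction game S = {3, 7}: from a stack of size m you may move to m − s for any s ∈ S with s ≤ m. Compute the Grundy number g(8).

2

Grundy values for subtraction set {3, 7}:
k:     0  1  2  3  4  5  6  7  8
g(k):  0  0  0  1  1  1  0  2  2
So g(8) = 2.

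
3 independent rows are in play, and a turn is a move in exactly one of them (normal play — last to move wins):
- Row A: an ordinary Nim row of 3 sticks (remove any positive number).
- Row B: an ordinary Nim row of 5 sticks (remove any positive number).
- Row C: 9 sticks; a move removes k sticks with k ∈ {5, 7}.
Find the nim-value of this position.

7

Row A is a plain Nim row of size 3, so its Grundy value is 3.
Row B is a plain Nim row of size 5, so its Grundy value is 5.
Build the Grundy sequence for row C with g(k) = mex{g(k−s) : s ∈ {5, 7}, s ≤ k}:
k:     0  1  2  3  4  5  6  7  8  9
g(k):  0  0  0  0  0  1  1  1  1  1
So g(9) = 1.
The value of a disjunctive sum is the nim-sum of the parts.
Combined value = 3 ⊕ 5 ⊕ 1 = 7.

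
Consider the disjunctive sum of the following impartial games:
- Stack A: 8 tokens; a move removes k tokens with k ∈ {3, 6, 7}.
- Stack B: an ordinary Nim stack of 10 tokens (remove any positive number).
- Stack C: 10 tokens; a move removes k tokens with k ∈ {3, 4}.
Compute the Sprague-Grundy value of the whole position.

9

Grundy values for stack A (subtraction set {3, 6, 7}):
g(0) = mex{} = 0
g(1) = mex{} = 0
g(2) = mex{} = 0
g(3) = mex{0} = 1
g(4) = mex{0} = 1
g(5) = mex{0} = 1
g(6) = mex{0,1} = 2
g(7) = mex{0,1} = 2
g(8) = mex{0,1} = 2
So g(8) = 2.
Stack B is a plain Nim stack of size 10, so its Grundy value is 10.
Build the Grundy sequence for stack C with g(k) = mex{g(k−s) : s ∈ {3, 4}, s ≤ k}:
k:     0  1  2  3  4  5  6  7  8  9 10
g(k):  0  0  0  1  1  1  2  0  0  0  1
So g(10) = 1.
By the Sprague-Grundy theorem, the Grundy value of a sum of independent games is the XOR of the component values.
Combined value = 2 XOR 10 XOR 1 = 9.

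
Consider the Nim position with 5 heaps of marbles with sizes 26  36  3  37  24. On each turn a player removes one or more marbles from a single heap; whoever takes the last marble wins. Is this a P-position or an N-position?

Compute the nim-sum pairwise:
26 ^ 36 = 62
62 ^ 3 = 61
61 ^ 37 = 24
24 ^ 24 = 0
The nim-sum is 0, so this is a P-position: the player to move is in a losing position under optimal play.

P-position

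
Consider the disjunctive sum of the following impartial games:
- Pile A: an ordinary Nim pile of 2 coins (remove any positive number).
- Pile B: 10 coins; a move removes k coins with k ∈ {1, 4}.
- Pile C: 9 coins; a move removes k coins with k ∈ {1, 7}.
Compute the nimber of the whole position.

Pile A is a plain Nim pile of size 2, so its Grundy value is 2.
Build the Grundy sequence for pile B with g(k) = mex{g(k−s) : s ∈ {1, 4}, s ≤ k}:
g(0) = mex{} = 0
g(1) = mex{0} = 1
g(2) = mex{1} = 0
g(3) = mex{0} = 1
g(4) = mex{0,1} = 2
g(5) = mex{1,2} = 0
g(6) = mex{0} = 1
g(7) = mex{1} = 0
g(8) = mex{0,2} = 1
g(9) = mex{0,1} = 2
g(10) = mex{1,2} = 0
So g(10) = 0.
Build the Grundy sequence for pile C with g(k) = mex{g(k−s) : s ∈ {1, 7}, s ≤ k}:
k:     0  1  2  3  4  5  6  7  8  9
g(k):  0  1  0  1  0  1  0  1  0  1
So g(9) = 1.
The value of a disjunctive sum is the nim-sum of the parts.
Combined value = 2 XOR 0 XOR 1 = 3.

3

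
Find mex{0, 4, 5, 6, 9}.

0 is in the set but 1 is not, so the mex is 1.

1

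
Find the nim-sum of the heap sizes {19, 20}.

7

Bitwise XOR of the heap sizes:
  10011  (19)
  10100  (20)
  -----
  00111  (7)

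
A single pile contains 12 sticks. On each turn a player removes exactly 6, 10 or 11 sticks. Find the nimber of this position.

Build the Grundy sequence with g(k) = mex{g(k−s) : s ∈ {6, 10, 11}, s ≤ k}:
k:     0  1  2  3  4  5  6  7  8  9 10 11 12
g(k):  0  0  0  0  0  0  1  1  1  1  1  1  2
So g(12) = 2.

2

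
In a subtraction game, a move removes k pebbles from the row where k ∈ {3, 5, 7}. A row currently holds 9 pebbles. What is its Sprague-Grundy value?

Compute g(0), g(1), … for moves {3, 5, 7}:
g(0) = mex{} = 0
g(1) = mex{} = 0
g(2) = mex{} = 0
g(3) = mex{0} = 1
g(4) = mex{0} = 1
g(5) = mex{0} = 1
g(6) = mex{0,1} = 2
g(7) = mex{0,1} = 2
g(8) = mex{0,1} = 2
g(9) = mex{0,1,2} = 3
So g(9) = 3.

3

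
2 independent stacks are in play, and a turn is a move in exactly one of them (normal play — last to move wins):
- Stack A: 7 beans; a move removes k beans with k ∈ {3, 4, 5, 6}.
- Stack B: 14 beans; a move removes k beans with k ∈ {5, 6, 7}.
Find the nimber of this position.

2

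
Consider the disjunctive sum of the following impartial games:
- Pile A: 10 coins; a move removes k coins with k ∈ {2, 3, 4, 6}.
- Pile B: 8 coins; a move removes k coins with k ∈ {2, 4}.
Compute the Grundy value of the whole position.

0

For pile A, compute g(0), g(1), … with moves {2, 3, 4, 6}:
g(0) = mex{} = 0
g(1) = mex{} = 0
g(2) = mex{0} = 1
g(3) = mex{0} = 1
g(4) = mex{0,1} = 2
g(5) = mex{0,1} = 2
g(6) = mex{0,1,2} = 3
g(7) = mex{0,1,2} = 3
g(8) = mex{1,2,3} = 0
g(9) = mex{1,2,3} = 0
g(10) = mex{0,2,3} = 1
So g(10) = 1.
Grundy values for pile B (subtraction set {2, 4}):
k:     0  1  2  3  4  5  6  7  8
g(k):  0  0  1  1  2  2  0  0  1
So g(8) = 1.
By the Sprague-Grundy theorem, the Grundy value of a sum of independent games is the XOR of the component values.
Combined value = 1 XOR 1 = 0.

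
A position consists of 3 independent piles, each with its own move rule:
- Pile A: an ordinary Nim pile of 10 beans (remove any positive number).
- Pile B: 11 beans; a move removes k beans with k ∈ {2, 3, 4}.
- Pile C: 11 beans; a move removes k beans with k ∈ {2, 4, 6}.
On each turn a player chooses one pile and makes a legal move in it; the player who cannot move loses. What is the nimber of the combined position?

Pile A is a plain Nim pile of size 10, so its Grundy value is 10.
Grundy values for pile B (subtraction set {2, 3, 4}):
k:     0  1  2  3  4  5  6  7  8  9 10 11
g(k):  0  0  1  1  2  2  0  0  1  1  2  2
So g(11) = 2.
For pile C, compute g(0), g(1), … with moves {2, 4, 6}:
g(0) = mex{} = 0
g(1) = mex{} = 0
g(2) = mex{0} = 1
g(3) = mex{0} = 1
g(4) = mex{0,1} = 2
g(5) = mex{0,1} = 2
g(6) = mex{0,1,2} = 3
g(7) = mex{0,1,2} = 3
g(8) = mex{1,2,3} = 0
g(9) = mex{1,2,3} = 0
g(10) = mex{0,2,3} = 1
g(11) = mex{0,2,3} = 1
So g(11) = 1.
By the Sprague-Grundy theorem, the Grundy value of a sum of independent games is the XOR of the component values.
Combined value = 10 ⊕ 2 ⊕ 1 = 9.

9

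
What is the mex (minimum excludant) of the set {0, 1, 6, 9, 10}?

2

The values 0, 1 are all present; 2 is the first non-negative integer missing from the set.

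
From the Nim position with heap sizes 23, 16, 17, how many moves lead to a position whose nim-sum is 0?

3

Bitwise XOR of the heap sizes:
  10111  (23)
  10000  (16)
  10001  (17)
  -----
  10110  (22)
The overall nim-sum is X = 22. A heap of size p has a winning move iff p XOR X < p (reduce it to p XOR X).
  23: 23 XOR 22 = 1 < 23 — winning move (to 1).
  16: 16 XOR 22 = 6 < 16 — winning move (to 6).
  17: 17 XOR 22 = 7 < 17 — winning move (to 7).
That gives 3 winning moves.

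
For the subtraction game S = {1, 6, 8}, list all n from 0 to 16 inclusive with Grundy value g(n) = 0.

0, 2, 4, 7, 9, 11, 14, 16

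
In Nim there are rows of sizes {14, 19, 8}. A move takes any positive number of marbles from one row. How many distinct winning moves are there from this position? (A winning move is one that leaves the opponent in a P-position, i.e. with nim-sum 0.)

1

Nim-sum: 14 ⊕ 19 ⊕ 8 = 21.
The overall nim-sum is X = 21. A row of size p has a winning move iff p XOR X < p (reduce it to p XOR X).
  14: 14 XOR 21 = 27 ≥ 14 — no move.
  19: 19 XOR 21 = 6 < 19 — winning move (to 6).
  8: 8 XOR 21 = 29 ≥ 8 — no move.
That gives 1 winning move.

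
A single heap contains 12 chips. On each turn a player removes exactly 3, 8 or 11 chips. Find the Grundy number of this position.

2

Build the Grundy sequence with g(k) = mex{g(k−s) : s ∈ {3, 8, 11}, s ≤ k}:
g(0) = mex{} = 0
g(1) = mex{} = 0
g(2) = mex{} = 0
g(3) = mex{0} = 1
g(4) = mex{0} = 1
g(5) = mex{0} = 1
g(6) = mex{1} = 0
g(7) = mex{1} = 0
g(8) = mex{0,1} = 2
g(9) = mex{0} = 1
g(10) = mex{0} = 1
g(11) = mex{0,1,2} = 3
g(12) = mex{0,1} = 2
So g(12) = 2.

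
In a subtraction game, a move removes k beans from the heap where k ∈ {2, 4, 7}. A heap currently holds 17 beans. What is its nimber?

1

Grundy values for subtraction set {2, 4, 7}:
k:     0  1  2  3  4  5  6  7  8  9 10 11 12 13 14 15 16 17
g(k):  0  0  1  1  2  2  0  3  1  0  2  1  0  2  1  0  2  1
So g(17) = 1.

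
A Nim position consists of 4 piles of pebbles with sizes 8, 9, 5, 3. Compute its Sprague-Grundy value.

7

In binary:
  1000  (8)
  1001  (9)
  0101  (5)
  0011  (3)
  ----
  0111  (7)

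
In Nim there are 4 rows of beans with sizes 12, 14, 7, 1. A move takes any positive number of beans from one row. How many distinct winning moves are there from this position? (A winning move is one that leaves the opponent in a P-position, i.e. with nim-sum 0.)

Nim-sum: 12 ^ 14 ^ 7 ^ 1 = 4.
The overall nim-sum is X = 4. A row of size p has a winning move iff p XOR X < p (reduce it to p XOR X).
  12: 12 XOR 4 = 8 < 12 — winning move (to 8).
  14: 14 XOR 4 = 10 < 14 — winning move (to 10).
  7: 7 XOR 4 = 3 < 7 — winning move (to 3).
  1: 1 XOR 4 = 5 ≥ 1 — no move.
That gives 3 winning moves.

3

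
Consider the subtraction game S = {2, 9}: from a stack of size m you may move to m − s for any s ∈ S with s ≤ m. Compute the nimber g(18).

1

Compute g(0), g(1), … for moves {2, 9}:
k:     0  1  2  3  4  5  6  7  8  9 10 11 12 13 14 15 16 17 18
g(k):  0  0  1  1  0  0  1  1  0  2  1  0  0  1  1  0  0  1  1
So g(18) = 1.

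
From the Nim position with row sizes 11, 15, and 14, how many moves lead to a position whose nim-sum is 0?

3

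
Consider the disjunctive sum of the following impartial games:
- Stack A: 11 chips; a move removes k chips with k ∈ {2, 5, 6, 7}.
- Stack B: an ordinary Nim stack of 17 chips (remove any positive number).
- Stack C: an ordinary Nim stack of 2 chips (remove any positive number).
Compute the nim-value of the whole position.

16

Grundy values for stack A (subtraction set {2, 5, 6, 7}):
g(0) = mex{} = 0
g(1) = mex{} = 0
g(2) = mex{0} = 1
g(3) = mex{0} = 1
g(4) = mex{1} = 0
g(5) = mex{0,1} = 2
g(6) = mex{0} = 1
g(7) = mex{0,1,2} = 3
g(8) = mex{0,1} = 2
g(9) = mex{0,1,3} = 2
g(10) = mex{0,1,2} = 3
g(11) = mex{0,1,2} = 3
So g(11) = 3.
Stack B is a plain Nim stack of size 17, so its Grundy value is 17.
Stack C is a plain Nim stack of size 2, so its Grundy value is 2.
The value of a disjunctive sum is the nim-sum of the parts.
Combined value = 3 XOR 17 XOR 2 = 16.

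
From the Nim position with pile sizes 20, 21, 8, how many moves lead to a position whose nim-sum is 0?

Nim-sum: 20 ^ 21 ^ 8 = 9.
The overall nim-sum is X = 9. A pile of size p has a winning move iff p XOR X < p (reduce it to p XOR X).
  20: 20 XOR 9 = 29 ≥ 20 — no move.
  21: 21 XOR 9 = 28 ≥ 21 — no move.
  8: 8 XOR 9 = 1 < 8 — winning move (to 1).
That gives 1 winning move.

1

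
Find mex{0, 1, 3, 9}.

2

The values 0, 1 are all present; 2 is the first non-negative integer missing from the set.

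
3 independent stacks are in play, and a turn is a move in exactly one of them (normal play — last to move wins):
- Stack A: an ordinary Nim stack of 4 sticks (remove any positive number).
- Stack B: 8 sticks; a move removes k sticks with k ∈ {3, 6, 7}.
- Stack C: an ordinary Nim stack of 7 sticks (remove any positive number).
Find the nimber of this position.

1

Stack A is a plain Nim stack of size 4, so its Grundy value is 4.
For stack B, compute g(0), g(1), … with moves {3, 6, 7}:
k:     0  1  2  3  4  5  6  7  8
g(k):  0  0  0  1  1  1  2  2  2
So g(8) = 2.
Stack C is a plain Nim stack of size 7, so its Grundy value is 7.
By the Sprague-Grundy theorem, the Grundy value of a sum of independent games is the XOR of the component values.
Combined value = 4 ⊕ 2 ⊕ 7 = 1.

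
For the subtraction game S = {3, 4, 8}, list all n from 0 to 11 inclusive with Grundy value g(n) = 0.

0, 1, 2, 7

Build the Grundy sequence with g(k) = mex{g(k−s) : s ∈ {3, 4, 8}, s ≤ k}:
k:     0  1  2  3  4  5  6  7  8  9 10 11
g(k):  0  0  0  1  1  1  2  0  2  3  1  3
The P-positions (g = 0) in 0..11 are 0, 1, 2, 7.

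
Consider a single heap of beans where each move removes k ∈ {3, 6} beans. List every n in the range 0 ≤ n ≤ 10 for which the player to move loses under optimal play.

0, 1, 2, 9, 10

Grundy values for subtraction set {3, 6}:
g(0) = mex{} = 0
g(1) = mex{} = 0
g(2) = mex{} = 0
g(3) = mex{0} = 1
g(4) = mex{0} = 1
g(5) = mex{0} = 1
g(6) = mex{0,1} = 2
g(7) = mex{0,1} = 2
g(8) = mex{0,1} = 2
g(9) = mex{1,2} = 0
g(10) = mex{1,2} = 0
The P-positions (g = 0) in 0..10 are 0, 1, 2, 9, 10.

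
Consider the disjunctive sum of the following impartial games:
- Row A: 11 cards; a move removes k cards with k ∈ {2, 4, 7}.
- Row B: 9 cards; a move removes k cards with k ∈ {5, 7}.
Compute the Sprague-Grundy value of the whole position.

Build the Grundy sequence for row A with g(k) = mex{g(k−s) : s ∈ {2, 4, 7}, s ≤ k}:
g(0) = mex{} = 0
g(1) = mex{} = 0
g(2) = mex{0} = 1
g(3) = mex{0} = 1
g(4) = mex{0,1} = 2
g(5) = mex{0,1} = 2
g(6) = mex{1,2} = 0
g(7) = mex{0,1,2} = 3
g(8) = mex{0,2} = 1
g(9) = mex{1,2,3} = 0
g(10) = mex{0,1} = 2
g(11) = mex{0,2,3} = 1
So g(11) = 1.
Build the Grundy sequence for row B with g(k) = mex{g(k−s) : s ∈ {5, 7}, s ≤ k}:
g(0) = mex{} = 0
g(1) = mex{} = 0
g(2) = mex{} = 0
g(3) = mex{} = 0
g(4) = mex{} = 0
g(5) = mex{0} = 1
g(6) = mex{0} = 1
g(7) = mex{0} = 1
g(8) = mex{0} = 1
g(9) = mex{0} = 1
So g(9) = 1.
By the Sprague-Grundy theorem, the Grundy value of a sum of independent games is the XOR of the component values.
Combined value = 1 XOR 1 = 0.

0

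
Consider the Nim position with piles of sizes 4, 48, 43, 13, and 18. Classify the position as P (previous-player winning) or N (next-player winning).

P-position

Nim-sum: 4 ⊕ 48 ⊕ 43 ⊕ 13 ⊕ 18 = 0.
The nim-sum is 0, so this is a P-position: the player to move is in a losing position under optimal play.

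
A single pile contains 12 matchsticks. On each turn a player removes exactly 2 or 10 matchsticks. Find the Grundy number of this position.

0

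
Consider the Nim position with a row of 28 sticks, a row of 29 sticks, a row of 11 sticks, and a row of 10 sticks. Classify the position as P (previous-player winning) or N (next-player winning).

P-position

Compute the nim-sum pairwise:
28 ⊕ 29 = 1
1 ⊕ 11 = 10
10 ⊕ 10 = 0
The nim-sum is 0, so this is a P-position: the player to move is in a losing position under optimal play.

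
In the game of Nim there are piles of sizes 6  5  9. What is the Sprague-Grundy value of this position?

10

Compute the nim-sum pairwise:
6 ⊕ 5 = 3
3 ⊕ 9 = 10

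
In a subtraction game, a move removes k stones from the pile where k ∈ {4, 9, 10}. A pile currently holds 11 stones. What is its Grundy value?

2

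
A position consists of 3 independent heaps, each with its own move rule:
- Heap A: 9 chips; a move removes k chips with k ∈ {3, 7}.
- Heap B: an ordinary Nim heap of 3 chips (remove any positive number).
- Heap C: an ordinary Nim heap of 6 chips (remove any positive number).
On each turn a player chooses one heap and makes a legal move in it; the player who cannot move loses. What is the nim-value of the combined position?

4

For heap A, compute g(0), g(1), … with moves {3, 7}:
k:     0  1  2  3  4  5  6  7  8  9
g(k):  0  0  0  1  1  1  0  2  2  1
So g(9) = 1.
Heap B is a plain Nim heap of size 3, so its Grundy value is 3.
Heap C is a plain Nim heap of size 6, so its Grundy value is 6.
The value of a disjunctive sum is the nim-sum of the parts.
Combined value = 1 XOR 3 XOR 6 = 4.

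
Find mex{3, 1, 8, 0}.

The values 0, 1 are all present; 2 is the first non-negative integer missing from the set.

2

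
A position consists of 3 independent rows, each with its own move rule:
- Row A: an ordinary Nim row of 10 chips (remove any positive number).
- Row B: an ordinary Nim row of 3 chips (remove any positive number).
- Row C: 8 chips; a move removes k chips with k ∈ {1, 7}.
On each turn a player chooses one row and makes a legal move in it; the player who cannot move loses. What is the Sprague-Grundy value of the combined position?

9

Row A is a plain Nim row of size 10, so its Grundy value is 10.
Row B is a plain Nim row of size 3, so its Grundy value is 3.
Build the Grundy sequence for row C with g(k) = mex{g(k−s) : s ∈ {1, 7}, s ≤ k}:
g(0) = mex{} = 0
g(1) = mex{0} = 1
g(2) = mex{1} = 0
g(3) = mex{0} = 1
g(4) = mex{1} = 0
g(5) = mex{0} = 1
g(6) = mex{1} = 0
g(7) = mex{0} = 1
g(8) = mex{1} = 0
So g(8) = 0.
By the Sprague-Grundy theorem, the Grundy value of a sum of independent games is the XOR of the component values.
Combined value = 10 XOR 3 XOR 0 = 9.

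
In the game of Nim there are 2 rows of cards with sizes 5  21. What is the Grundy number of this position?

In binary:
  00101  (5)
  10101  (21)
  -----
  10000  (16)

16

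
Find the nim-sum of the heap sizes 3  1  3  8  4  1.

12

Bitwise XOR of the heap sizes:
  0011  (3)
  0001  (1)
  0011  (3)
  1000  (8)
  0100  (4)
  0001  (1)
  ----
  1100  (12)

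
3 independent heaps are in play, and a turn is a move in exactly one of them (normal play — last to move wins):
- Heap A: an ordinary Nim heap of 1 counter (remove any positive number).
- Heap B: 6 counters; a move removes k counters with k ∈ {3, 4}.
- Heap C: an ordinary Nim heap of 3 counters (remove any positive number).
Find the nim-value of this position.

Heap A is a plain Nim heap of size 1, so its Grundy value is 1.
Build the Grundy sequence for heap B with g(k) = mex{g(k−s) : s ∈ {3, 4}, s ≤ k}:
k:     0  1  2  3  4  5  6
g(k):  0  0  0  1  1  1  2
So g(6) = 2.
Heap C is a plain Nim heap of size 3, so its Grundy value is 3.
By the Sprague-Grundy theorem, the Grundy value of a sum of independent games is the XOR of the component values.
Combined value = 1 ⊕ 2 ⊕ 3 = 0.

0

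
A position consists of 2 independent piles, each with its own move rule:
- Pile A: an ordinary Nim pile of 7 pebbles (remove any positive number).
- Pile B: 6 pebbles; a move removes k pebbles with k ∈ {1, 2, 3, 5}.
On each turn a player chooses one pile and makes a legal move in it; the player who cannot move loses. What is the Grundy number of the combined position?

5

Pile A is a plain Nim pile of size 7, so its Grundy value is 7.
For pile B, compute g(0), g(1), … with moves {1, 2, 3, 5}:
k:     0  1  2  3  4  5  6
g(k):  0  1  2  3  0  1  2
So g(6) = 2.
The value of a disjunctive sum is the nim-sum of the parts.
Combined value = 7 XOR 2 = 5.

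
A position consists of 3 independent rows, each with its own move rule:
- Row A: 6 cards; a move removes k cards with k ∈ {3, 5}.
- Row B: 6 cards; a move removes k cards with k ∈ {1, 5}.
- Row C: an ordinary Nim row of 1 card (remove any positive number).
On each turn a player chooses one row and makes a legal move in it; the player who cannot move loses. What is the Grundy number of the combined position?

3

Build the Grundy sequence for row A with g(k) = mex{g(k−s) : s ∈ {3, 5}, s ≤ k}:
g(0) = mex{} = 0
g(1) = mex{} = 0
g(2) = mex{} = 0
g(3) = mex{0} = 1
g(4) = mex{0} = 1
g(5) = mex{0} = 1
g(6) = mex{0,1} = 2
So g(6) = 2.
Grundy values for row B (subtraction set {1, 5}):
k:     0  1  2  3  4  5  6
g(k):  0  1  0  1  0  1  0
So g(6) = 0.
Row C is a plain Nim row of size 1, so its Grundy value is 1.
By the Sprague-Grundy theorem, the Grundy value of a sum of independent games is the XOR of the component values.
Combined value = 2 ⊕ 0 ⊕ 1 = 3.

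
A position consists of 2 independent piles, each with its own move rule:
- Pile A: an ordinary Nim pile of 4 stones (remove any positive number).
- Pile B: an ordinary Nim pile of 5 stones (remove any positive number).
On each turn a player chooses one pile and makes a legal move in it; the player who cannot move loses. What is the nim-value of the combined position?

Pile A is a plain Nim pile of size 4, so its Grundy value is 4.
Pile B is a plain Nim pile of size 5, so its Grundy value is 5.
The value of a disjunctive sum is the nim-sum of the parts.
Combined value = 4 ⊕ 5 = 1.

1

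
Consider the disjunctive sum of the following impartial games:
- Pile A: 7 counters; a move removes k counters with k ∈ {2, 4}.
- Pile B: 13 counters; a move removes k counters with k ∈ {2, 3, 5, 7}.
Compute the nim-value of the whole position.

2

For pile A, compute g(0), g(1), … with moves {2, 4}:
g(0) = mex{} = 0
g(1) = mex{} = 0
g(2) = mex{0} = 1
g(3) = mex{0} = 1
g(4) = mex{0,1} = 2
g(5) = mex{0,1} = 2
g(6) = mex{1,2} = 0
g(7) = mex{1,2} = 0
So g(7) = 0.
Build the Grundy sequence for pile B with g(k) = mex{g(k−s) : s ∈ {2, 3, 5, 7}, s ≤ k}:
g(0) = mex{} = 0
g(1) = mex{} = 0
g(2) = mex{0} = 1
g(3) = mex{0} = 1
g(4) = mex{0,1} = 2
g(5) = mex{0,1} = 2
g(6) = mex{0,1,2} = 3
g(7) = mex{0,1,2} = 3
g(8) = mex{0,1,2,3} = 4
g(9) = mex{1,2,3} = 0
g(10) = mex{1,2,3,4} = 0
g(11) = mex{0,2,3,4} = 1
g(12) = mex{0,2,3} = 1
g(13) = mex{0,1,3,4} = 2
So g(13) = 2.
The value of a disjunctive sum is the nim-sum of the parts.
Combined value = 0 ⊕ 2 = 2.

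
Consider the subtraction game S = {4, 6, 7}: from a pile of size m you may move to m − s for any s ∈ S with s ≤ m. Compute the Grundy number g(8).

Build the Grundy sequence with g(k) = mex{g(k−s) : s ∈ {4, 6, 7}, s ≤ k}:
g(0) = mex{} = 0
g(1) = mex{} = 0
g(2) = mex{} = 0
g(3) = mex{} = 0
g(4) = mex{0} = 1
g(5) = mex{0} = 1
g(6) = mex{0} = 1
g(7) = mex{0} = 1
g(8) = mex{0,1} = 2
So g(8) = 2.

2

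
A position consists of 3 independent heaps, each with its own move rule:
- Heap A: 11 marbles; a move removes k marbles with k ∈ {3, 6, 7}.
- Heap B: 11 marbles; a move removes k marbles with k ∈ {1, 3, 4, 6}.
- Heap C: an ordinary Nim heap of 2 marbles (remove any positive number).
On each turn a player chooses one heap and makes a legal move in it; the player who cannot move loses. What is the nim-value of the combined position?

Grundy values for heap A (subtraction set {3, 6, 7}):
g(0) = mex{} = 0
g(1) = mex{} = 0
g(2) = mex{} = 0
g(3) = mex{0} = 1
g(4) = mex{0} = 1
g(5) = mex{0} = 1
g(6) = mex{0,1} = 2
g(7) = mex{0,1} = 2
g(8) = mex{0,1} = 2
g(9) = mex{0,1,2} = 3
g(10) = mex{1,2} = 0
g(11) = mex{1,2} = 0
So g(11) = 0.
Grundy values for heap B (subtraction set {1, 3, 4, 6}):
g(0) = mex{} = 0
g(1) = mex{0} = 1
g(2) = mex{1} = 0
g(3) = mex{0} = 1
g(4) = mex{0,1} = 2
g(5) = mex{0,1,2} = 3
g(6) = mex{0,1,3} = 2
g(7) = mex{1,2} = 0
g(8) = mex{0,2,3} = 1
g(9) = mex{1,2,3} = 0
g(10) = mex{0,2} = 1
g(11) = mex{0,1,3} = 2
So g(11) = 2.
Heap C is a plain Nim heap of size 2, so its Grundy value is 2.
The value of a disjunctive sum is the nim-sum of the parts.
Combined value = 0 ⊕ 2 ⊕ 2 = 0.

0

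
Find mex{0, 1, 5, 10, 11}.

2

The values 0, 1 are all present; 2 is the first non-negative integer missing from the set.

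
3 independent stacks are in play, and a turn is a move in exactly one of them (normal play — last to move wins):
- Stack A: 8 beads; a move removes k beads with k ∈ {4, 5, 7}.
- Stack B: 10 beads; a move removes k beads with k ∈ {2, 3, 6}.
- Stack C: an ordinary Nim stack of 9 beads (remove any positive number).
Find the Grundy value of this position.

11

For stack A, compute g(0), g(1), … with moves {4, 5, 7}:
k:     0  1  2  3  4  5  6  7  8
g(k):  0  0  0  0  1  1  1  1  2
So g(8) = 2.
For stack B, compute g(0), g(1), … with moves {2, 3, 6}:
k:     0  1  2  3  4  5  6  7  8  9 10
g(k):  0  0  1  1  2  0  3  1  2  0  0
So g(10) = 0.
Stack C is a plain Nim stack of size 9, so its Grundy value is 9.
By the Sprague-Grundy theorem, the Grundy value of a sum of independent games is the XOR of the component values.
Combined value = 2 ⊕ 0 ⊕ 9 = 11.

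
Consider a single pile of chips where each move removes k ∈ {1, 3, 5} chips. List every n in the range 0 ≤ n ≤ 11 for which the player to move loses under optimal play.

0, 2, 4, 6, 8, 10

Grundy values for subtraction set {1, 3, 5}:
k:     0  1  2  3  4  5  6  7  8  9 10 11
g(k):  0  1  0  1  0  1  0  1  0  1  0  1
The P-positions (g = 0) in 0..11 are 0, 2, 4, 6, 8, 10.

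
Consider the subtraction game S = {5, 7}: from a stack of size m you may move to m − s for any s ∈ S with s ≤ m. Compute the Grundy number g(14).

0

Build the Grundy sequence with g(k) = mex{g(k−s) : s ∈ {5, 7}, s ≤ k}:
k:     0  1  2  3  4  5  6  7  8  9 10 11 12 13 14
g(k):  0  0  0  0  0  1  1  1  1  1  2  2  0  0  0
So g(14) = 0.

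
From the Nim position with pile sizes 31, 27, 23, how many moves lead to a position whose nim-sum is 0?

3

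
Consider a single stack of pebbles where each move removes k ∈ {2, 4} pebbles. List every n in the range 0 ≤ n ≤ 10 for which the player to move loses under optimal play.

0, 1, 6, 7

Compute g(0), g(1), … for moves {2, 4}:
g(0) = mex{} = 0
g(1) = mex{} = 0
g(2) = mex{0} = 1
g(3) = mex{0} = 1
g(4) = mex{0,1} = 2
g(5) = mex{0,1} = 2
g(6) = mex{1,2} = 0
g(7) = mex{1,2} = 0
g(8) = mex{0,2} = 1
g(9) = mex{0,2} = 1
g(10) = mex{0,1} = 2
The P-positions (g = 0) in 0..10 are 0, 1, 6, 7.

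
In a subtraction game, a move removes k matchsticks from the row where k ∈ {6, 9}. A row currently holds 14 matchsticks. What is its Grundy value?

2

Grundy values for subtraction set {6, 9}:
g(0) = mex{} = 0
g(1) = mex{} = 0
g(2) = mex{} = 0
g(3) = mex{} = 0
g(4) = mex{} = 0
g(5) = mex{} = 0
g(6) = mex{0} = 1
g(7) = mex{0} = 1
g(8) = mex{0} = 1
g(9) = mex{0} = 1
g(10) = mex{0} = 1
g(11) = mex{0} = 1
g(12) = mex{0,1} = 2
g(13) = mex{0,1} = 2
g(14) = mex{0,1} = 2
So g(14) = 2.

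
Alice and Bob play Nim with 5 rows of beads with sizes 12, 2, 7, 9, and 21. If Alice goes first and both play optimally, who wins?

Write each in binary and XOR column by column:
  01100  (12)
  00010  (2)
  00111  (7)
  01001  (9)
  10101  (21)
  -----
  10101  (21)
The nim-sum is 21 ≠ 0, so this is an N-position: the player to move can win; Alice has a winning move.

Alice wins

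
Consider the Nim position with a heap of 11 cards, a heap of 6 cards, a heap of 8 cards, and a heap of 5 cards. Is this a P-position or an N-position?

In binary:
  1011  (11)
  0110  (6)
  1000  (8)
  0101  (5)
  ----
  0000  (0)
The nim-sum is 0, so this is a P-position: the player to move is in a losing position under optimal play.

P-position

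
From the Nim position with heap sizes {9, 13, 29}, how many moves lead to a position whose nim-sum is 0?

Write each in binary and XOR column by column:
  01001  (9)
  01101  (13)
  11101  (29)
  -----
  11001  (25)
The overall nim-sum is X = 25. A heap of size p has a winning move iff p XOR X < p (reduce it to p XOR X).
  9: 9 XOR 25 = 16 ≥ 9 — no move.
  13: 13 XOR 25 = 20 ≥ 13 — no move.
  29: 29 XOR 25 = 4 < 29 — winning move (to 4).
That gives 1 winning move.

1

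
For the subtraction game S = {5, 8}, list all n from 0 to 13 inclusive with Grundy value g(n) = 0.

0, 1, 2, 3, 4, 13

Build the Grundy sequence with g(k) = mex{g(k−s) : s ∈ {5, 8}, s ≤ k}:
g(0) = mex{} = 0
g(1) = mex{} = 0
g(2) = mex{} = 0
g(3) = mex{} = 0
g(4) = mex{} = 0
g(5) = mex{0} = 1
g(6) = mex{0} = 1
g(7) = mex{0} = 1
g(8) = mex{0} = 1
g(9) = mex{0} = 1
g(10) = mex{0,1} = 2
g(11) = mex{0,1} = 2
g(12) = mex{0,1} = 2
g(13) = mex{1} = 0
The P-positions (g = 0) in 0..13 are 0, 1, 2, 3, 4, 13.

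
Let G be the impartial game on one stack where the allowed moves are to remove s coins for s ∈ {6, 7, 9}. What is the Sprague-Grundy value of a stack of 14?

2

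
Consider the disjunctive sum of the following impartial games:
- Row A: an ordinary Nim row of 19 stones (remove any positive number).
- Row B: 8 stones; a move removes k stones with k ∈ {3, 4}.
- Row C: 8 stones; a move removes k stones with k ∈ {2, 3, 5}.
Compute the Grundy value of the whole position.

19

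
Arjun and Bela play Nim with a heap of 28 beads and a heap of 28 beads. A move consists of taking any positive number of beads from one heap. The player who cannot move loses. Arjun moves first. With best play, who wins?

Bela wins

Compute the nim-sum pairwise:
28 ^ 28 = 0
The nim-sum is 0, so this is a P-position: the player to move is in a losing position under optimal play; Arjun is about to move from it and so loses — Bela wins.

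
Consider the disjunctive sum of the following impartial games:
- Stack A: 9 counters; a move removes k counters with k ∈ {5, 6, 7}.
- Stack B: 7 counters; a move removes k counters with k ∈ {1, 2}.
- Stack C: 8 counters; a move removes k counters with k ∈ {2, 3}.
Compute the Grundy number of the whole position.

1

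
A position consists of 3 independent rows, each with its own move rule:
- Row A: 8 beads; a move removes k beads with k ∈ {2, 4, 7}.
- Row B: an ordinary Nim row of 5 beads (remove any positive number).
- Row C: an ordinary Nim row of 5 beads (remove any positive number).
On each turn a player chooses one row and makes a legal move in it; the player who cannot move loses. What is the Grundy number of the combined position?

1

For row A, compute g(0), g(1), … with moves {2, 4, 7}:
g(0) = mex{} = 0
g(1) = mex{} = 0
g(2) = mex{0} = 1
g(3) = mex{0} = 1
g(4) = mex{0,1} = 2
g(5) = mex{0,1} = 2
g(6) = mex{1,2} = 0
g(7) = mex{0,1,2} = 3
g(8) = mex{0,2} = 1
So g(8) = 1.
Row B is a plain Nim row of size 5, so its Grundy value is 5.
Row C is a plain Nim row of size 5, so its Grundy value is 5.
By the Sprague-Grundy theorem, the Grundy value of a sum of independent games is the XOR of the component values.
Combined value = 1 XOR 5 XOR 5 = 1.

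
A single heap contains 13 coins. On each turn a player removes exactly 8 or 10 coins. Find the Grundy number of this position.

Compute g(0), g(1), … for moves {8, 10}:
k:     0  1  2  3  4  5  6  7  8  9 10 11 12 13
g(k):  0  0  0  0  0  0  0  0  1  1  1  1  1  1
So g(13) = 1.

1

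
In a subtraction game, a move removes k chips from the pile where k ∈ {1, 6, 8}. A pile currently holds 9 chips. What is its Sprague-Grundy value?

0

Build the Grundy sequence with g(k) = mex{g(k−s) : s ∈ {1, 6, 8}, s ≤ k}:
g(0) = mex{} = 0
g(1) = mex{0} = 1
g(2) = mex{1} = 0
g(3) = mex{0} = 1
g(4) = mex{1} = 0
g(5) = mex{0} = 1
g(6) = mex{0,1} = 2
g(7) = mex{1,2} = 0
g(8) = mex{0} = 1
g(9) = mex{1} = 0
So g(9) = 0.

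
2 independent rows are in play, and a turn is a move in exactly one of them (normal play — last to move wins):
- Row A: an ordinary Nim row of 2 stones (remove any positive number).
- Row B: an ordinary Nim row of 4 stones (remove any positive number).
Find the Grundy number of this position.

6

Row A is a plain Nim row of size 2, so its Grundy value is 2.
Row B is a plain Nim row of size 4, so its Grundy value is 4.
By the Sprague-Grundy theorem, the Grundy value of a sum of independent games is the XOR of the component values.
Combined value = 2 XOR 4 = 6.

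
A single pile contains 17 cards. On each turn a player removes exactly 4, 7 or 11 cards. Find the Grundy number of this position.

0

Grundy values for subtraction set {4, 7, 11}:
k:     0  1  2  3  4  5  6  7  8  9 10 11 12 13 14 15 16 17
g(k):  0  0  0  0  1  1  1  1  2  2  2  2  3  3  3  0  0  0
So g(17) = 0.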